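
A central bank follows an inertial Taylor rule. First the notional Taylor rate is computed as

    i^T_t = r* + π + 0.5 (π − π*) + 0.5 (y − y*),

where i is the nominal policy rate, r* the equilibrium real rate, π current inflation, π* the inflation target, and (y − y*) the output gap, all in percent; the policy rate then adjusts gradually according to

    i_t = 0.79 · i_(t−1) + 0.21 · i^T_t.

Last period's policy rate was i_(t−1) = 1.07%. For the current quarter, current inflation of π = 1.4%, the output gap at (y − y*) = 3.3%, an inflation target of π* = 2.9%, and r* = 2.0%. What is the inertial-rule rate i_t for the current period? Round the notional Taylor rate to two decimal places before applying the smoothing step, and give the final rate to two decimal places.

i^T_t = 2.0 + 1.4 + 0.5 × (1.4 − 2.9) + 0.5 × 3.3
   = 2.0 + 1.4 − 0.75 + 1.65 = 4.30
i_t = 0.79 × 1.07 + 0.21 × 4.30 = 0.8453 + 0.903 = 1.75

1.75%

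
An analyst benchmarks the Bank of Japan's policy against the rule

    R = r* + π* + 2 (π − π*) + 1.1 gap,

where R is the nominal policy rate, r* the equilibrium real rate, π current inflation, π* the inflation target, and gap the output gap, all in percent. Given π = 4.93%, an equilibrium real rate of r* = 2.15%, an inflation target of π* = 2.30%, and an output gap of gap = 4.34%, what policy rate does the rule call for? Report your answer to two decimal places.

R = 2.15 + 2.30 + 2 × (4.93 − 2.30) + 1.1 × 4.34
   = 2.15 + 2.3 + 5.26 + 4.774 = 14.48

14.48%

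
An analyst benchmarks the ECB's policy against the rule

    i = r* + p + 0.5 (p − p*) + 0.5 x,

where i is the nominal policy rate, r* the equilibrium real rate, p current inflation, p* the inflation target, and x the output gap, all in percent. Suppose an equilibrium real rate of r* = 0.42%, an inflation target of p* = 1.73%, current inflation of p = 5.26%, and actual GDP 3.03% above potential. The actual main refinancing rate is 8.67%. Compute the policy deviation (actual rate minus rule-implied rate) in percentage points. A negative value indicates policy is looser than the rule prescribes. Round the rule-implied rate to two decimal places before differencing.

-0.29 pp

Output 3.03% above potential → x = 3.03.
i = 0.42 + 5.26 + 0.5 × (5.26 − 1.73) + 0.5 × 3.03
   = 0.42 + 5.26 + 1.765 + 1.515 = 8.96
Deviation = 8.67 − 8.96 = -0.29 pp.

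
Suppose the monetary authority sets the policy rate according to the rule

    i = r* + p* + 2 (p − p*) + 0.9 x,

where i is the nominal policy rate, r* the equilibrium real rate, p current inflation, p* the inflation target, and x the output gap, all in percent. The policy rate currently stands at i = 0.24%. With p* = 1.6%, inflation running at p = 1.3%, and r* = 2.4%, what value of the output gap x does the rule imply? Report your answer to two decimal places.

-3.51%

0.9 x = 0.24 − 2.4 − 1.6 − 2 × (1.3 − 1.6) = -3.16
x = -3.16 / 0.9 = -3.51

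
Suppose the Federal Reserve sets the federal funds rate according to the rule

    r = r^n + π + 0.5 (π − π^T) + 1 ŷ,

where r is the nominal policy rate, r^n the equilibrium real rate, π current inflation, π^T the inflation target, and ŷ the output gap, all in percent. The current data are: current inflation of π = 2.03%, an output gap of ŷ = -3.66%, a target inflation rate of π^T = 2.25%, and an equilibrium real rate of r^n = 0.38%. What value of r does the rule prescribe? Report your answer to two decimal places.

r = 0.38 + 2.03 + 0.5 × (2.03 − 2.25) + 1 × (-3.66)
   = 0.38 + 2.03 − 0.11 − 3.66 = -1.36

-1.36%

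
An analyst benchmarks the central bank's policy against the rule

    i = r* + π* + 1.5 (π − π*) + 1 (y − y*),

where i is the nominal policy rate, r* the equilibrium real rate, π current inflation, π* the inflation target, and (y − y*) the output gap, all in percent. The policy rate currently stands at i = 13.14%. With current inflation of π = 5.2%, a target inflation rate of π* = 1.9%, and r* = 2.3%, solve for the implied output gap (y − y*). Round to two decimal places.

3.99%

1 (y − y*) = 13.14 − 2.3 − 1.9 − 1.5 × (5.2 − 1.9) = 3.99
(y − y*) = 3.99 / 1 = 3.99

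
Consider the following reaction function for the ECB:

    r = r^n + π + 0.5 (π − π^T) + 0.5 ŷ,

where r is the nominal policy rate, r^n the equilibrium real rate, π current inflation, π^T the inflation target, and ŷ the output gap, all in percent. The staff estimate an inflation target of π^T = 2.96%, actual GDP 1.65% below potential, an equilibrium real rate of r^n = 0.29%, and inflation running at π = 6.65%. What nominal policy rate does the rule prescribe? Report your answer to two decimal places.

Output 1.65% below potential → ŷ = -1.65.
r = 0.29 + 6.65 + 0.5 × (6.65 − 2.96) + 0.5 × (-1.65)
   = 0.29 + 6.65 + 1.845 − 0.825 = 7.96

7.96%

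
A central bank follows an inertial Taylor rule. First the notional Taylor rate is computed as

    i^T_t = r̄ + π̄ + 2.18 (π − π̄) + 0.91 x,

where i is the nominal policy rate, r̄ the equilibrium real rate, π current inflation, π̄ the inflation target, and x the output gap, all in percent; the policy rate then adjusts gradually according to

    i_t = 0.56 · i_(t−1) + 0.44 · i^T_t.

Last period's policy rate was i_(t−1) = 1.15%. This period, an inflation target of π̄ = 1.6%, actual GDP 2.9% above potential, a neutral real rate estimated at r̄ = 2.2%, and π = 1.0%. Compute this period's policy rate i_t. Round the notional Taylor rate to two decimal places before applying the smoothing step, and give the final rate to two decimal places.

Output 2.9% above potential → x = 2.9.
i^T_t = 2.2 + 1.6 + 2.18 × (1.0 − 1.6) + 0.91 × 2.9
   = 2.2 + 1.6 − 1.308 + 2.639 = 5.13
i_t = 0.56 × 1.15 + 0.44 × 5.13 = 0.644 + 2.2572 = 2.90

2.90%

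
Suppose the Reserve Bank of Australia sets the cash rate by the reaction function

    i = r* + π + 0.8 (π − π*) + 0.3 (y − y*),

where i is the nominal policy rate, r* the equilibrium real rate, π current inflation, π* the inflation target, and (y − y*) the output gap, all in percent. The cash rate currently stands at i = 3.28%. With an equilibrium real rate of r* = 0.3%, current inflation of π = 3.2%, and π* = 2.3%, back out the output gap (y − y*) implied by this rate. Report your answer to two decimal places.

-3.13%

0.3 (y − y*) = 3.28 − 0.3 − 3.2 − 0.8 × (3.2 − 2.3) = -0.94
(y − y*) = -0.94 / 0.3 = -3.13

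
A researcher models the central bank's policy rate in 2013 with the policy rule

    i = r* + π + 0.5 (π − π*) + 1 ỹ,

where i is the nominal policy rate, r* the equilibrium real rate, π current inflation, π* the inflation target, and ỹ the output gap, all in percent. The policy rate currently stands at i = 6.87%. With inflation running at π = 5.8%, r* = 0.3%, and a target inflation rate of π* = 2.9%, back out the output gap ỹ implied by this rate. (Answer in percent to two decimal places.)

-0.68%

1 ỹ = 6.87 − 0.3 − 5.8 − 0.5 × (5.8 − 2.9) = -0.68
ỹ = -0.68 / 1 = -0.68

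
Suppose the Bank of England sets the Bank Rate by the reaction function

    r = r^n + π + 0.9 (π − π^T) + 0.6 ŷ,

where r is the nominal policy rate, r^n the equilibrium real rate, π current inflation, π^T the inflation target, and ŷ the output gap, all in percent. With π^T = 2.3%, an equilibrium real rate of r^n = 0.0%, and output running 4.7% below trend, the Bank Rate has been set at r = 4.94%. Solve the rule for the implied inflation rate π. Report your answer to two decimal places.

Output 4.7% below potential → ŷ = -4.7.
Collecting π: r = r^n + (1 + 0.9) π − 0.9 π^T + 0.6 ŷ
1.9 π = 4.94 − 0.0 + 0.9 × 2.3 − 0.6 × (-4.7) = 9.83
π = 9.83 / 1.9 = 5.17

5.17%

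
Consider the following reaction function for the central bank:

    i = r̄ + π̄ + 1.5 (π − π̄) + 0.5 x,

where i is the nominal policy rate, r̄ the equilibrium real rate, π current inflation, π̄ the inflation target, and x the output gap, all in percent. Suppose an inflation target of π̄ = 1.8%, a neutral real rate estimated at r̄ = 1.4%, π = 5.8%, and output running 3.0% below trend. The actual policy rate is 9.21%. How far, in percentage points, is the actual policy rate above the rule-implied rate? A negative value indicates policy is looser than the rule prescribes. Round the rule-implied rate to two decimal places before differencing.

1.51 pp

Output 3.0% below potential → x = -3.0.
i = 1.4 + 1.8 + 1.5 × (5.8 − 1.8) + 0.5 × (-3.0)
   = 1.4 + 1.8 + 6 − 1.5 = 7.70
Deviation = 9.21 − 7.70 = 1.51 pp.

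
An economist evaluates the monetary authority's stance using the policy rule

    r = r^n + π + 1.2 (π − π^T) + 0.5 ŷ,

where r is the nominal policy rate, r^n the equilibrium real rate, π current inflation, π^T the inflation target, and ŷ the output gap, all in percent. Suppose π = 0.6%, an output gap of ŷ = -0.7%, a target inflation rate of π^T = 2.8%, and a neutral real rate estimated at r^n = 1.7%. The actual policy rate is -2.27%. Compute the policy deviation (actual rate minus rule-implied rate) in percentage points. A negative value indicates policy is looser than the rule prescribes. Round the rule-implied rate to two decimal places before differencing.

r = 1.7 + 0.6 + 1.2 × (0.6 − 2.8) + 0.5 × (-0.7)
   = 1.7 + 0.6 − 2.64 − 0.35 = -0.69
Deviation = -2.27 − (-0.69) = -1.58 pp.

-1.58 pp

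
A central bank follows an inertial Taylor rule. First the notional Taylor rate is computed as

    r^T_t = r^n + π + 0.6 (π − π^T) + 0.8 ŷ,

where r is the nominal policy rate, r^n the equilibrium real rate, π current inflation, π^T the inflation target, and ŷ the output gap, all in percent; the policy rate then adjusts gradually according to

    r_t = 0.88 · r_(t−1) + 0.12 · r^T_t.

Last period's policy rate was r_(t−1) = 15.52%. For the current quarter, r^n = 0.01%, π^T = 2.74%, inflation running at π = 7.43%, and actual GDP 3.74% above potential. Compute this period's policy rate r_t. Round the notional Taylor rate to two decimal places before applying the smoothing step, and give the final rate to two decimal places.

Output 3.74% above potential → ŷ = 3.74.
r^T_t = 0.01 + 7.43 + 0.6 × (7.43 − 2.74) + 0.8 × 3.74
   = 0.01 + 7.43 + 2.814 + 2.992 = 13.25
r_t = 0.88 × 15.52 + 0.12 × 13.25 = 13.6576 + 1.59 = 15.25

15.25%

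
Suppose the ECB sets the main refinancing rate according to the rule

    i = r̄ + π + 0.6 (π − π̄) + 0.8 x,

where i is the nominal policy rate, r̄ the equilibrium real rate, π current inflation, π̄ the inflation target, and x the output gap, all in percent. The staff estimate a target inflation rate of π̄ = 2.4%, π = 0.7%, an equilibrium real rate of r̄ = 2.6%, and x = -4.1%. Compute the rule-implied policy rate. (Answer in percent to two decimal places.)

i = 2.6 + 0.7 + 0.6 × (0.7 − 2.4) + 0.8 × (-4.1)
   = 2.6 + 0.7 − 1.02 − 3.28 = -1.00

-1.00%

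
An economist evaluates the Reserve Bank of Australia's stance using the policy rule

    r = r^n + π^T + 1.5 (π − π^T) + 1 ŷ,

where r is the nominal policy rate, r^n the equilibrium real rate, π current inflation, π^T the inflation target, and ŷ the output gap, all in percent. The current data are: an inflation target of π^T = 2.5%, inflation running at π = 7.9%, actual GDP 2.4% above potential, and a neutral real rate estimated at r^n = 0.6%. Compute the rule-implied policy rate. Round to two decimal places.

13.60%

Output 2.4% above potential → ŷ = 2.4.
r = 0.6 + 2.5 + 1.5 × (7.9 − 2.5) + 1 × 2.4
   = 0.6 + 2.5 + 8.1 + 2.4 = 13.60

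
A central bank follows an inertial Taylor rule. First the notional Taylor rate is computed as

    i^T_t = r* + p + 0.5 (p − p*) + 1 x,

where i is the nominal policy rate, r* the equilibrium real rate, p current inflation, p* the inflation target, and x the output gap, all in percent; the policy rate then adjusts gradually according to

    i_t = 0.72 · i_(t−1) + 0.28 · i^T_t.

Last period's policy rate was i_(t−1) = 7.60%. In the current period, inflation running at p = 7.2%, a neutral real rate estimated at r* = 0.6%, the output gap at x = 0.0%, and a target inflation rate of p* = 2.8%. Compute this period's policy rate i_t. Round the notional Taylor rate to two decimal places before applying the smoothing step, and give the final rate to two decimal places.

i^T_t = 0.6 + 7.2 + 0.5 × (7.2 − 2.8) + 1 × 0.0
   = 0.6 + 7.2 + 2.2 + 0 = 10.00
i_t = 0.72 × 7.60 + 0.28 × 10.00 = 5.472 + 2.8 = 8.27

8.27%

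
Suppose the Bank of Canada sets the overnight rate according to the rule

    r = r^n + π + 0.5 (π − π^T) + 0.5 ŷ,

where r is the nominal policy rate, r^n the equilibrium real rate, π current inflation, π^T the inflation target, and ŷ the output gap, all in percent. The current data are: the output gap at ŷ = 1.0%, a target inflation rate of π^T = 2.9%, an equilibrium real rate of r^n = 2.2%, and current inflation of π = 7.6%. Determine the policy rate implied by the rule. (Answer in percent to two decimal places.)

12.65%

r = 2.2 + 7.6 + 0.5 × (7.6 − 2.9) + 0.5 × 1.0
   = 2.2 + 7.6 + 2.35 + 0.5 = 12.65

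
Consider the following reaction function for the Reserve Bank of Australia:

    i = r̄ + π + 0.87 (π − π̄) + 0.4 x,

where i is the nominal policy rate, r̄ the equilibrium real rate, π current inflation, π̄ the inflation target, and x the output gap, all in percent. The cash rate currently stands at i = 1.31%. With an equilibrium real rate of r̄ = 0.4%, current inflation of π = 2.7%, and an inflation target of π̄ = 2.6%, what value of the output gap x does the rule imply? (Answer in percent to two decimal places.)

0.4 x = 1.31 − 0.4 − 2.7 − 0.87 × (2.7 − 2.6) = -1.877
x = -1.877 / 0.4 = -4.69

-4.69%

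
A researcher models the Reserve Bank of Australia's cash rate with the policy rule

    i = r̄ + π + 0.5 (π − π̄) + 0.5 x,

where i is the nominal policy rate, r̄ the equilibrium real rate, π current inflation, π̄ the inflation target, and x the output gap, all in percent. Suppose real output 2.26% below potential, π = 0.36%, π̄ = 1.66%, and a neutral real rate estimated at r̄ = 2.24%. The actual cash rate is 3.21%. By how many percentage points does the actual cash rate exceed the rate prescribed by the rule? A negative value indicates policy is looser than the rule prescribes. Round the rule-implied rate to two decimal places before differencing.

Output 2.26% below potential → x = -2.26.
i = 2.24 + 0.36 + 0.5 × (0.36 − 1.66) + 0.5 × (-2.26)
   = 2.24 + 0.36 − 0.65 − 1.13 = 0.82
Deviation = 3.21 − 0.82 = 2.39 pp.

2.39 pp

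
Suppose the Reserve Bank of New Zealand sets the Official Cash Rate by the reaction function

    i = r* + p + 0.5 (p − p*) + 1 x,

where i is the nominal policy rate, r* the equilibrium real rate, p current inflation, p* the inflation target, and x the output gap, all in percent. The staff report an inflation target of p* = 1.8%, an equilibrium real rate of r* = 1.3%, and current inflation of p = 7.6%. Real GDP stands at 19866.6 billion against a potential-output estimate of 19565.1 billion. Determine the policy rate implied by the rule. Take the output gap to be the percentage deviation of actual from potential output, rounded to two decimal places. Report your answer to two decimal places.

Output gap = 100 × (19866.6 − 19565.1) / 19565.1 = 1.54%.
i = 1.30 + 7.60 + 0.5 × (7.60 − 1.80) + 1 × 1.54
   = 1.30 + 7.6 + 2.9 + 1.54 = 13.34

13.34%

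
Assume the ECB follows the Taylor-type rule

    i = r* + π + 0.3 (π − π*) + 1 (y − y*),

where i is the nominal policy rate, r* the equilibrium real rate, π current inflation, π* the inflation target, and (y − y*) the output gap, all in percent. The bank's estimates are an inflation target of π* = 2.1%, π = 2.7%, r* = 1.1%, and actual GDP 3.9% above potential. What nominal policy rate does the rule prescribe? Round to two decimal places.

7.88%

Output 3.9% above potential → (y − y*) = 3.9.
i = 1.1 + 2.7 + 0.3 × (2.7 − 2.1) + 1 × 3.9
   = 1.1 + 2.7 + 0.18 + 3.9 = 7.88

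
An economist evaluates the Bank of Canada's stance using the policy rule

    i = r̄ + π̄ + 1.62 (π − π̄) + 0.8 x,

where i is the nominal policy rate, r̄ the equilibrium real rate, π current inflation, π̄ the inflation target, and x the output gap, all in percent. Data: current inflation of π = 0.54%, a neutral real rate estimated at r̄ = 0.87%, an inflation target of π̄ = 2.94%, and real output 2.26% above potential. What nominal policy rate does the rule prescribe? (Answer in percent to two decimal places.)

Output 2.26% above potential → x = 2.26.
i = 0.87 + 2.94 + 1.62 × (0.54 − 2.94) + 0.8 × 2.26
   = 0.87 + 2.94 − 3.888 + 1.808 = 1.73

1.73%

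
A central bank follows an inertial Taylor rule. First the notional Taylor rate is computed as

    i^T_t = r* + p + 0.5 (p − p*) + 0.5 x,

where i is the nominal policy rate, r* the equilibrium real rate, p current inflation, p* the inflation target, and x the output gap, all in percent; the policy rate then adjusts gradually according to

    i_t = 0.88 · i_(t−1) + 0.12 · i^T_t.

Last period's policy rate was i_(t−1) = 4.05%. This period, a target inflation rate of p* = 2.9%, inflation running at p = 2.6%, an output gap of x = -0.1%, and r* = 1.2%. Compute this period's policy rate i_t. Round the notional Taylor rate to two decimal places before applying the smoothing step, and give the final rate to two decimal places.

4.00%

i^T_t = 1.2 + 2.6 + 0.5 × (2.6 − 2.9) + 0.5 × (-0.1)
   = 1.2 + 2.6 − 0.15 − 0.05 = 3.60
i_t = 0.88 × 4.05 + 0.12 × 3.60 = 3.564 + 0.432 = 4.00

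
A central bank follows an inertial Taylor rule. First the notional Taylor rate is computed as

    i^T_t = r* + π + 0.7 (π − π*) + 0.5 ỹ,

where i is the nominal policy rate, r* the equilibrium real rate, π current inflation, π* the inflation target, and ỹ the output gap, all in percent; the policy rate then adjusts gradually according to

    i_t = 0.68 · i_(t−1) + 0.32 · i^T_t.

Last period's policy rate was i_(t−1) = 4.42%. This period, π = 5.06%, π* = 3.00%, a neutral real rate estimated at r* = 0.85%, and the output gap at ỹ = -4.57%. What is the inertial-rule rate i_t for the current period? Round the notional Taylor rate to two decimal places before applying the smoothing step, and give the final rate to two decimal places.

4.63%

i^T_t = 0.85 + 5.06 + 0.7 × (5.06 − 3.00) + 0.5 × (-4.57)
   = 0.85 + 5.06 + 1.442 − 2.285 = 5.07
i_t = 0.68 × 4.42 + 0.32 × 5.07 = 3.0056 + 1.6224 = 4.63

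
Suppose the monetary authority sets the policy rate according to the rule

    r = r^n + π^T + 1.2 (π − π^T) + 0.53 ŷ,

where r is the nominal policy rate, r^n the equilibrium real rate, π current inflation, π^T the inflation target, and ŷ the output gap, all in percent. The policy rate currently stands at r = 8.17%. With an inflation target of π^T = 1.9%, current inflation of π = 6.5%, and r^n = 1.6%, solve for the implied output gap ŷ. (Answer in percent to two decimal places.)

-1.60%

0.53 ŷ = 8.17 − 1.6 − 1.9 − 1.2 × (6.5 − 1.9) = -0.85
ŷ = -0.85 / 0.53 = -1.60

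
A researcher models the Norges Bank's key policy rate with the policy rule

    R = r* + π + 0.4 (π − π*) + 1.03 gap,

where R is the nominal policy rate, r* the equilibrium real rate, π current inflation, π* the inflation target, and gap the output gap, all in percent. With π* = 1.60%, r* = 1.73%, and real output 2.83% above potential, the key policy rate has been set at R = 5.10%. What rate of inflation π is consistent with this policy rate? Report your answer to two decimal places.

0.78%

Output 2.83% above potential → gap = 2.83.
Collecting π: R = r* + (1 + 0.4) π − 0.4 π* + 1.03 gap
1.4 π = 5.10 − 1.73 + 0.4 × 1.60 − 1.03 × 2.83 = 1.0951
π = 1.0951 / 1.4 = 0.78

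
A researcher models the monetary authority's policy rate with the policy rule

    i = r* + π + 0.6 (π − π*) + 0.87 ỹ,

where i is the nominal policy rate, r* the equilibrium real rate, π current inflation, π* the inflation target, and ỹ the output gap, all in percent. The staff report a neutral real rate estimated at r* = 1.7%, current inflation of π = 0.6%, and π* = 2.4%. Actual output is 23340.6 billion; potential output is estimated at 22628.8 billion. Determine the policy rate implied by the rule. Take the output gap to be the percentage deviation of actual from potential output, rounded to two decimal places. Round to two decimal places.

Output gap = 100 × (23340.6 − 22628.8) / 22628.8 = 3.15%.
i = 1.70 + 0.60 + 0.6 × (0.60 − 2.40) + 0.87 × 3.15
   = 1.70 + 0.6 − 1.08 + 2.7405 = 3.96

3.96%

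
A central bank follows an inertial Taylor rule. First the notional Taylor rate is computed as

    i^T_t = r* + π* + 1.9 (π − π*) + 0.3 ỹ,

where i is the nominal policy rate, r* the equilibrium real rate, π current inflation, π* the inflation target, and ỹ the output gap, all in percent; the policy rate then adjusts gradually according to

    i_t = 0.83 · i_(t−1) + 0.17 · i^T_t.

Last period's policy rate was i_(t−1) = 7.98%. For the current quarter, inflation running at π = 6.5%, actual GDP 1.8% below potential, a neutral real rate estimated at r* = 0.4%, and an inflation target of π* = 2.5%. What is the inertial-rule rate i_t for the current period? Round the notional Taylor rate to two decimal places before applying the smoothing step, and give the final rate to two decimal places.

8.32%

Output 1.8% below potential → ỹ = -1.8.
i^T_t = 0.4 + 2.5 + 1.9 × (6.5 − 2.5) + 0.3 × (-1.8)
   = 0.4 + 2.5 + 7.6 − 0.54 = 9.96
i_t = 0.83 × 7.98 + 0.17 × 9.96 = 6.6234 + 1.6932 = 8.32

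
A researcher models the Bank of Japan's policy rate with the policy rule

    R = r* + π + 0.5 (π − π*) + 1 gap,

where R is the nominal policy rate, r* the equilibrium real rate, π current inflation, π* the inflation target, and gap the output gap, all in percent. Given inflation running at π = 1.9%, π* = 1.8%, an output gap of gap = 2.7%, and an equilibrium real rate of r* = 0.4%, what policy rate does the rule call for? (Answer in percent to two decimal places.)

5.05%

R = 0.4 + 1.9 + 0.5 × (1.9 − 1.8) + 1 × 2.7
   = 0.4 + 1.9 + 0.05 + 2.7 = 5.05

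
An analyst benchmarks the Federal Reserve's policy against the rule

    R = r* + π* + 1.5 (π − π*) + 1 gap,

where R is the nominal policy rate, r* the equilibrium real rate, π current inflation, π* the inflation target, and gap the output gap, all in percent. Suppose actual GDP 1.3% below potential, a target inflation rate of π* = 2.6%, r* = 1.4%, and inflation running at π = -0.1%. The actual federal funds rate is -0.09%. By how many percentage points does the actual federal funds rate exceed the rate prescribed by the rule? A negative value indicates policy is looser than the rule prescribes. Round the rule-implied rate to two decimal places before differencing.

Output 1.3% below potential → gap = -1.3.
R = 1.4 + 2.6 + 1.5 × (-0.1 − 2.6) + 1 × (-1.3)
   = 1.4 + 2.6 − 4.05 − 1.3 = -1.35
Deviation = -0.09 − (-1.35) = 1.26 pp.

1.26 pp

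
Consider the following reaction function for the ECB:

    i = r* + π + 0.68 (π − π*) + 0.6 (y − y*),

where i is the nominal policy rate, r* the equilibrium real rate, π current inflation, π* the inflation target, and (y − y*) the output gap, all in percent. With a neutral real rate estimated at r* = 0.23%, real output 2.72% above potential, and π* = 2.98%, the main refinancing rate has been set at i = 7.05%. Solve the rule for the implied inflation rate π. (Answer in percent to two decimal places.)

Output 2.72% above potential → (y − y*) = 2.72.
Collecting π: i = r* + (1 + 0.68) π − 0.68 π* + 0.6 (y − y*)
1.68 π = 7.05 − 0.23 + 0.68 × 2.98 − 0.6 × 2.72 = 7.2144
π = 7.2144 / 1.68 = 4.29

4.29%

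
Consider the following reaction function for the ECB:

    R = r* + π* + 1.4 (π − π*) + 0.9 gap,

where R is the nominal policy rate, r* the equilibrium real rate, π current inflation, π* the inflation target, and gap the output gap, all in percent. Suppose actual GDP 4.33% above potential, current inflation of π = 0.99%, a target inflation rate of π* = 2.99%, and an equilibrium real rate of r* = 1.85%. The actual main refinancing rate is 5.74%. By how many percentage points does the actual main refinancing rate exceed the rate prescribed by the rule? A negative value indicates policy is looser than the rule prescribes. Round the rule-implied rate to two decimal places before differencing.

-0.20 pp

Output 4.33% above potential → gap = 4.33.
R = 1.85 + 2.99 + 1.4 × (0.99 − 2.99) + 0.9 × 4.33
   = 1.85 + 2.99 − 2.8 + 3.897 = 5.94
Deviation = 5.74 − 5.94 = -0.20 pp.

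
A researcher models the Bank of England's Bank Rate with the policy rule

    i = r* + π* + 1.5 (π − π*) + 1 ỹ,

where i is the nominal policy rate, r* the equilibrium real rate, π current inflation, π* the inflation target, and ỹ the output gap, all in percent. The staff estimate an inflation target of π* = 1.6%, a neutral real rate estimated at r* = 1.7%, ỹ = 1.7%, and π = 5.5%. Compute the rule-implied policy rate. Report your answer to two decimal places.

i = 1.7 + 1.6 + 1.5 × (5.5 − 1.6) + 1 × 1.7
   = 1.7 + 1.6 + 5.85 + 1.7 = 10.85

10.85%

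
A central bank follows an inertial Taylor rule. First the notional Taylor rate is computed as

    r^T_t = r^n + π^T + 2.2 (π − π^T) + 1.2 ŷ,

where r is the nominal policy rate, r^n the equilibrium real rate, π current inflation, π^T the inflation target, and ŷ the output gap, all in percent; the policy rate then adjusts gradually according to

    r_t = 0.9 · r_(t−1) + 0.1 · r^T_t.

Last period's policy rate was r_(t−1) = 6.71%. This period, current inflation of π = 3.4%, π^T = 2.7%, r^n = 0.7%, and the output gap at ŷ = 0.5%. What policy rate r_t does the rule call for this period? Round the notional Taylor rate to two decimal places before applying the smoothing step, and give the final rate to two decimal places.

6.59%

r^T_t = 0.7 + 2.7 + 2.2 × (3.4 − 2.7) + 1.2 × 0.5
   = 0.7 + 2.7 + 1.54 + 0.6 = 5.54
r_t = 0.9 × 6.71 + 0.1 × 5.54 = 6.039 + 0.554 = 6.59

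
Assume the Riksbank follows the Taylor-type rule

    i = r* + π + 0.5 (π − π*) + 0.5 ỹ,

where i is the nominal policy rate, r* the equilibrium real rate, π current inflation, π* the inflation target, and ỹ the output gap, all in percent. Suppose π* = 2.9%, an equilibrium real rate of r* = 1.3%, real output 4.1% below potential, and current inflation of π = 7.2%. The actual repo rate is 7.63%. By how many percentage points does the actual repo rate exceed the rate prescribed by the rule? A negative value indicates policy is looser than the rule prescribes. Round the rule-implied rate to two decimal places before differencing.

-0.97 pp

Output 4.1% below potential → ỹ = -4.1.
i = 1.3 + 7.2 + 0.5 × (7.2 − 2.9) + 0.5 × (-4.1)
   = 1.3 + 7.2 + 2.15 − 2.05 = 8.60
Deviation = 7.63 − 8.60 = -0.97 pp.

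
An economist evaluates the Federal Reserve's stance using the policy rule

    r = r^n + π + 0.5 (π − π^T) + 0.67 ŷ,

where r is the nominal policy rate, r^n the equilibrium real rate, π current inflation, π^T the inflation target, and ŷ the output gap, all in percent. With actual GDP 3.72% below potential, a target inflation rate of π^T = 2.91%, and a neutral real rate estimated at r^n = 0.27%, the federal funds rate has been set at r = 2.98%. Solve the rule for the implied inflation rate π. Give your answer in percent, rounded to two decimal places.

4.44%

Output 3.72% below potential → ŷ = -3.72.
Collecting π: r = r^n + (1 + 0.5) π − 0.5 π^T + 0.67 ŷ
1.5 π = 2.98 − 0.27 + 0.5 × 2.91 − 0.67 × (-3.72) = 6.6574
π = 6.6574 / 1.5 = 4.44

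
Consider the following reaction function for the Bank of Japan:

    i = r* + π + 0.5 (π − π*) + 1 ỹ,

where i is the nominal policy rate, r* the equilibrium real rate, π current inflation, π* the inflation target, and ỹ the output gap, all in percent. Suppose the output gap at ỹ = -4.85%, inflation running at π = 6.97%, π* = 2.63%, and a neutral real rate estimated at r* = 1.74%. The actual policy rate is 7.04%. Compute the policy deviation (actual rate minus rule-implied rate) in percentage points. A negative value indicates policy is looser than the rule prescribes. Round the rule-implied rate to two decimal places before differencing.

i = 1.74 + 6.97 + 0.5 × (6.97 − 2.63) + 1 × (-4.85)
   = 1.74 + 6.97 + 2.17 − 4.85 = 6.03
Deviation = 7.04 − 6.03 = 1.01 pp.

1.01 pp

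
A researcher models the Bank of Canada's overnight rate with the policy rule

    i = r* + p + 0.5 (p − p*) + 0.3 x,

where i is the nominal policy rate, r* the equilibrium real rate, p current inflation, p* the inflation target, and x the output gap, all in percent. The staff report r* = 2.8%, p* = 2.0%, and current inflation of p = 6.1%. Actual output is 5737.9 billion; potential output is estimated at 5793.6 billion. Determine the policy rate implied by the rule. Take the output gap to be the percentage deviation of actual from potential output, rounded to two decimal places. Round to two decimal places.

Output gap = 100 × (5737.9 − 5793.6) / 5793.6 = -0.96%.
i = 2.80 + 6.10 + 0.5 × (6.10 − 2.00) + 0.3 × (-0.96)
   = 2.80 + 6.1 + 2.05 − 0.288 = 10.66

10.66%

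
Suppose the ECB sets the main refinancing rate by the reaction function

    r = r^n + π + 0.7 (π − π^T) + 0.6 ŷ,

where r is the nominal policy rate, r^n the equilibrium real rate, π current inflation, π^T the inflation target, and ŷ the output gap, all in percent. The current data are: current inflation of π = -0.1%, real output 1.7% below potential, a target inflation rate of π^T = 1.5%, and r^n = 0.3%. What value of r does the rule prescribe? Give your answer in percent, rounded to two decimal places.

Output 1.7% below potential → ŷ = -1.7.
r = 0.3 + (-0.1) + 0.7 × (-0.1 − 1.5) + 0.6 × (-1.7)
   = 0.3 − 0.1 − 1.12 − 1.02 = -1.94

-1.94%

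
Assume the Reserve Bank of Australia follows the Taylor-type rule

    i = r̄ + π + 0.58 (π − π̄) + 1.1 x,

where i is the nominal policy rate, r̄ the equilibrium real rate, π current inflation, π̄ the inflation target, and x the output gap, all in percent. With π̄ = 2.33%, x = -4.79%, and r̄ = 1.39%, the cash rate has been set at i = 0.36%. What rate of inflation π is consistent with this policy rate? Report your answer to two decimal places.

3.54%

Collecting π: i = r̄ + (1 + 0.58) π − 0.58 π̄ + 1.1 x
1.58 π = 0.36 − 1.39 + 0.58 × 2.33 − 1.1 × (-4.79) = 5.5904
π = 5.5904 / 1.58 = 3.54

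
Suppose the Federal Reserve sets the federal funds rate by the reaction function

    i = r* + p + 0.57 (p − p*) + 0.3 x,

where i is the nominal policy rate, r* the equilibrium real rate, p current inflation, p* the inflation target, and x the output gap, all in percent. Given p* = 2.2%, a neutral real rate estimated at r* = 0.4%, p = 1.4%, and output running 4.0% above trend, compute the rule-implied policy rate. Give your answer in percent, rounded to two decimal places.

2.54%

Output 4.0% above potential → x = 4.0.
i = 0.4 + 1.4 + 0.57 × (1.4 − 2.2) + 0.3 × 4.0
   = 0.4 + 1.4 − 0.456 + 1.2 = 2.54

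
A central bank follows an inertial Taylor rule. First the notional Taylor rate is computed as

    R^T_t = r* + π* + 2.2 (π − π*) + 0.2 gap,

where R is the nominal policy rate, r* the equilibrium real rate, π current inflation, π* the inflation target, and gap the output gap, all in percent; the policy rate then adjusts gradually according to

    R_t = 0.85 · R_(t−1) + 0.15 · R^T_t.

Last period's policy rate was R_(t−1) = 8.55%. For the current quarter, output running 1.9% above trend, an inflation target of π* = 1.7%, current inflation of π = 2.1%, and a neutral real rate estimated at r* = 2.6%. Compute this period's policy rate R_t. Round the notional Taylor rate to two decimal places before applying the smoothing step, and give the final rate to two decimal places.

Output 1.9% above potential → gap = 1.9.
R^T_t = 2.6 + 1.7 + 2.2 × (2.1 − 1.7) + 0.2 × 1.9
   = 2.6 + 1.7 + 0.88 + 0.38 = 5.56
R_t = 0.85 × 8.55 + 0.15 × 5.56 = 7.2675 + 0.834 = 8.10

8.10%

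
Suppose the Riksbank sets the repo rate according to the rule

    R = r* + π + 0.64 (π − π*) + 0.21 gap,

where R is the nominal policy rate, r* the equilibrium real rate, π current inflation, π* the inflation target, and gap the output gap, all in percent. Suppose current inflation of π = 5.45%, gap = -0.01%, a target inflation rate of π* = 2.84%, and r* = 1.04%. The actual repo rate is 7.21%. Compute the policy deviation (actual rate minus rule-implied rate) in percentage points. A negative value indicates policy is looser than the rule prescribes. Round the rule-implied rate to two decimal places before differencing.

R = 1.04 + 5.45 + 0.64 × (5.45 − 2.84) + 0.21 × (-0.01)
   = 1.04 + 5.45 + 1.6704 − 0.0021 = 8.16
Deviation = 7.21 − 8.16 = -0.95 pp.

-0.95 pp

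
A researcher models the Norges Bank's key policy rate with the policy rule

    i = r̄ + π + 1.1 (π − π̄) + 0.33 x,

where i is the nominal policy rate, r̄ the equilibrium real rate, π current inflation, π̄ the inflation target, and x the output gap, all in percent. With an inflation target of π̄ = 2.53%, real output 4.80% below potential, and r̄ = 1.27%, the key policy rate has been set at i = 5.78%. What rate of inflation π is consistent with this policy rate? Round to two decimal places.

Output 4.80% below potential → x = -4.80.
Collecting π: i = r̄ + (1 + 1.1) π − 1.1 π̄ + 0.33 x
2.1 π = 5.78 − 1.27 + 1.1 × 2.53 − 0.33 × (-4.80) = 8.877
π = 8.877 / 2.1 = 4.23

4.23%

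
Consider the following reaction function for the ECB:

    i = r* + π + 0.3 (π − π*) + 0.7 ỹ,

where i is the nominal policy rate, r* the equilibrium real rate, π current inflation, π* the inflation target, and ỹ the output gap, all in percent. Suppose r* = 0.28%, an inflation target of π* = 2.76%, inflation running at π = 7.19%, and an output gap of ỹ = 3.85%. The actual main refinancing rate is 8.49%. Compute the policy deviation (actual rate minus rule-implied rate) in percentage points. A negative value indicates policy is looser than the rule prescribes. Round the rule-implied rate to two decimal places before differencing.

i = 0.28 + 7.19 + 0.3 × (7.19 − 2.76) + 0.7 × 3.85
   = 0.28 + 7.19 + 1.329 + 2.695 = 11.49
Deviation = 8.49 − 11.49 = -3.00 pp.

-3.00 pp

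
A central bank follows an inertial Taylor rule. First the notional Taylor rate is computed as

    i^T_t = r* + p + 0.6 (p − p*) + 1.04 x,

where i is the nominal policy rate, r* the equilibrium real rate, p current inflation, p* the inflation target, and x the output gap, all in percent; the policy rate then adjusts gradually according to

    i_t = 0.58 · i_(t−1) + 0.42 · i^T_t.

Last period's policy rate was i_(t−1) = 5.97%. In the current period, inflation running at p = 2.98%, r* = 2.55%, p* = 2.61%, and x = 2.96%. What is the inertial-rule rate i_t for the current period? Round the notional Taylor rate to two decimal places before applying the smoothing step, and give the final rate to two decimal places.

7.17%

i^T_t = 2.55 + 2.98 + 0.6 × (2.98 − 2.61) + 1.04 × 2.96
   = 2.55 + 2.98 + 0.222 + 3.0784 = 8.83
i_t = 0.58 × 5.97 + 0.42 × 8.83 = 3.4626 + 3.7086 = 7.17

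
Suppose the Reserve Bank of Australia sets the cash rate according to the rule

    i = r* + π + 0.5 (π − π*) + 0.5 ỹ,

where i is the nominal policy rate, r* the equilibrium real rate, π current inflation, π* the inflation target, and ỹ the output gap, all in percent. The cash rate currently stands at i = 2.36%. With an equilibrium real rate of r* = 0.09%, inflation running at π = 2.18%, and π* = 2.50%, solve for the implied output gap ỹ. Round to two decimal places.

0.50%

0.5 ỹ = 2.36 − 0.09 − 2.18 − 0.5 × (2.18 − 2.50) = 0.25
ỹ = 0.25 / 0.5 = 0.50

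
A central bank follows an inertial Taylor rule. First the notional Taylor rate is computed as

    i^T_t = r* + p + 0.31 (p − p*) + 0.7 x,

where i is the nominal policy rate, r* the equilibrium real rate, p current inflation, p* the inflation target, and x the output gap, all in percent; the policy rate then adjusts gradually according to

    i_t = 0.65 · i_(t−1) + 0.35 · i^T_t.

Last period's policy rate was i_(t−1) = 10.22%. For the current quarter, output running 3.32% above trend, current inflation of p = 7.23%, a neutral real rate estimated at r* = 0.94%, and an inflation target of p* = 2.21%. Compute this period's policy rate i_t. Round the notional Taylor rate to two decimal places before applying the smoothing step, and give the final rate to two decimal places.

10.86%

Output 3.32% above potential → x = 3.32.
i^T_t = 0.94 + 7.23 + 0.31 × (7.23 − 2.21) + 0.7 × 3.32
   = 0.94 + 7.23 + 1.5562 + 2.324 = 12.05
i_t = 0.65 × 10.22 + 0.35 × 12.05 = 6.643 + 4.2175 = 10.86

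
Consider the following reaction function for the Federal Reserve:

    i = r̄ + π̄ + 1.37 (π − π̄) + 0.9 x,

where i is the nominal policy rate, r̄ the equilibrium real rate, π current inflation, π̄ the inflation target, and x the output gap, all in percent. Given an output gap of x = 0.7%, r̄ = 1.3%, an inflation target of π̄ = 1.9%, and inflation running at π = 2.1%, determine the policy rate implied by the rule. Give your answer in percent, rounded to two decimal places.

i = 1.3 + 1.9 + 1.37 × (2.1 − 1.9) + 0.9 × 0.7
   = 1.3 + 1.9 + 0.274 + 0.63 = 4.10

4.10%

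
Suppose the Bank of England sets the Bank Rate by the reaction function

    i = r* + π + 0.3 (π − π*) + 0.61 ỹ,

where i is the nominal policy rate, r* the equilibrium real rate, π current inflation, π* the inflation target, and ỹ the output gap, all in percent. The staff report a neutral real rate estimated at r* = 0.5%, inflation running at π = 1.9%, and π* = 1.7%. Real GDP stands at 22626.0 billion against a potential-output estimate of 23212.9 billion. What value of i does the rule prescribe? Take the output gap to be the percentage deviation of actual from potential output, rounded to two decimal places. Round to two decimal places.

Output gap = 100 × (22626.0 − 23212.9) / 23212.9 = -2.53%.
i = 0.50 + 1.90 + 0.3 × (1.90 − 1.70) + 0.61 × (-2.53)
   = 0.50 + 1.9 + 0.06 − 1.5433 = 0.92

0.92%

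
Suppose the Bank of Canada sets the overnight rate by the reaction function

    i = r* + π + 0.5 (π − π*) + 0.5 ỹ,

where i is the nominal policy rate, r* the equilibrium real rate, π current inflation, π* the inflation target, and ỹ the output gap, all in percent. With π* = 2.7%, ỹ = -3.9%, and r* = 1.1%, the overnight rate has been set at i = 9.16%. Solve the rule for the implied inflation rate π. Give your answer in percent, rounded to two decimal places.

Collecting π: i = r* + (1 + 0.5) π − 0.5 π* + 0.5 ỹ
1.5 π = 9.16 − 1.1 + 0.5 × 2.7 − 0.5 × (-3.9) = 11.36
π = 11.36 / 1.5 = 7.57

7.57%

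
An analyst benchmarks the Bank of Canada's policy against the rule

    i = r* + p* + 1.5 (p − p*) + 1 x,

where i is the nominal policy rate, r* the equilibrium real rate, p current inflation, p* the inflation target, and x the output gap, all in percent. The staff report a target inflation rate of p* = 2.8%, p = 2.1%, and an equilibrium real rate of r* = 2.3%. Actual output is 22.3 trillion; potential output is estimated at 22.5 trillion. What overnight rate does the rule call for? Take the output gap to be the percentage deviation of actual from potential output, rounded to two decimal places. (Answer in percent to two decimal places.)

Output gap = 100 × (22.3 − 22.5) / 22.5 = -0.89%.
i = 2.30 + 2.80 + 1.5 × (2.10 − 2.80) + 1 × (-0.89)
   = 2.30 + 2.8 − 1.05 − 0.89 = 3.16

3.16%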